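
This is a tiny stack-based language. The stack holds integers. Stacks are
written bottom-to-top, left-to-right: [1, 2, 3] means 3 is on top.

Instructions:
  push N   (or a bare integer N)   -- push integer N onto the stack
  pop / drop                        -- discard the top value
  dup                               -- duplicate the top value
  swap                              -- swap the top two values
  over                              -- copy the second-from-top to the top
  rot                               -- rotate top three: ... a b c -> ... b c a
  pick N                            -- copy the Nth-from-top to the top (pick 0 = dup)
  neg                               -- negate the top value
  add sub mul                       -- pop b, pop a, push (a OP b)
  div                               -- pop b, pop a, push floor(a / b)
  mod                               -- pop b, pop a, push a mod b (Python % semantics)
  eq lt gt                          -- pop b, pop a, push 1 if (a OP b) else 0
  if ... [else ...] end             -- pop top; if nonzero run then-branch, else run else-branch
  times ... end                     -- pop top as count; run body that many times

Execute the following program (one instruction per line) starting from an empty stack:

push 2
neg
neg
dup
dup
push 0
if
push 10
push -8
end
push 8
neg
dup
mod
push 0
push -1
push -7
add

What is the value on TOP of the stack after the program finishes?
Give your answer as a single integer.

After 'push 2': [2]
After 'neg': [-2]
After 'neg': [2]
After 'dup': [2, 2]
After 'dup': [2, 2, 2]
After 'push 0': [2, 2, 2, 0]
After 'if': [2, 2, 2]
After 'push 8': [2, 2, 2, 8]
After 'neg': [2, 2, 2, -8]
After 'dup': [2, 2, 2, -8, -8]
After 'mod': [2, 2, 2, 0]
After 'push 0': [2, 2, 2, 0, 0]
After 'push -1': [2, 2, 2, 0, 0, -1]
After 'push -7': [2, 2, 2, 0, 0, -1, -7]
After 'add': [2, 2, 2, 0, 0, -8]

Answer: -8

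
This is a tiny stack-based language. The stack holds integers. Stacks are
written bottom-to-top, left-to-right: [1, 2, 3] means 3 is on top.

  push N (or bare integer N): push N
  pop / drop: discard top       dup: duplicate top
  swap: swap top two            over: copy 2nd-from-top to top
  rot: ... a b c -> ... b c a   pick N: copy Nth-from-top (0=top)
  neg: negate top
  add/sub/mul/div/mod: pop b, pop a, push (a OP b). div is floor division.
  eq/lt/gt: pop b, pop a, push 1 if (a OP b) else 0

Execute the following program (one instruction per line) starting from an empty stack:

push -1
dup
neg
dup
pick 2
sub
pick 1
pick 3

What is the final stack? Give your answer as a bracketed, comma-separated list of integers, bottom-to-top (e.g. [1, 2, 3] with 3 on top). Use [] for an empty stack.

After 'push -1': [-1]
After 'dup': [-1, -1]
After 'neg': [-1, 1]
After 'dup': [-1, 1, 1]
After 'pick 2': [-1, 1, 1, -1]
After 'sub': [-1, 1, 2]
After 'pick 1': [-1, 1, 2, 1]
After 'pick 3': [-1, 1, 2, 1, -1]

Answer: [-1, 1, 2, 1, -1]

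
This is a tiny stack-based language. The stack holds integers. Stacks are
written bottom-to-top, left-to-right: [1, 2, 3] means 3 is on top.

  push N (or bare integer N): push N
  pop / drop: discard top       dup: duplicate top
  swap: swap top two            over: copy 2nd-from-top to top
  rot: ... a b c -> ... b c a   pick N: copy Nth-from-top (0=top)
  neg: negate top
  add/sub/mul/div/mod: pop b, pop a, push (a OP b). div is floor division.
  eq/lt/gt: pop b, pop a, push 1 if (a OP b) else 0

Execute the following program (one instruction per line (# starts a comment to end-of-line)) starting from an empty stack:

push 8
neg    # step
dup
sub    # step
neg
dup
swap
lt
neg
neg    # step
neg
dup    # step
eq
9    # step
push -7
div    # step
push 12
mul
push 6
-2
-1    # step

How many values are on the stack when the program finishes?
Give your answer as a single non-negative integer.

After 'push 8': stack = [8] (depth 1)
After 'neg': stack = [-8] (depth 1)
After 'dup': stack = [-8, -8] (depth 2)
After 'sub': stack = [0] (depth 1)
After 'neg': stack = [0] (depth 1)
After 'dup': stack = [0, 0] (depth 2)
After 'swap': stack = [0, 0] (depth 2)
After 'lt': stack = [0] (depth 1)
After 'neg': stack = [0] (depth 1)
After 'neg': stack = [0] (depth 1)
  ...
After 'dup': stack = [0, 0] (depth 2)
After 'eq': stack = [1] (depth 1)
After 'push 9': stack = [1, 9] (depth 2)
After 'push -7': stack = [1, 9, -7] (depth 3)
After 'div': stack = [1, -2] (depth 2)
After 'push 12': stack = [1, -2, 12] (depth 3)
After 'mul': stack = [1, -24] (depth 2)
After 'push 6': stack = [1, -24, 6] (depth 3)
After 'push -2': stack = [1, -24, 6, -2] (depth 4)
After 'push -1': stack = [1, -24, 6, -2, -1] (depth 5)

Answer: 5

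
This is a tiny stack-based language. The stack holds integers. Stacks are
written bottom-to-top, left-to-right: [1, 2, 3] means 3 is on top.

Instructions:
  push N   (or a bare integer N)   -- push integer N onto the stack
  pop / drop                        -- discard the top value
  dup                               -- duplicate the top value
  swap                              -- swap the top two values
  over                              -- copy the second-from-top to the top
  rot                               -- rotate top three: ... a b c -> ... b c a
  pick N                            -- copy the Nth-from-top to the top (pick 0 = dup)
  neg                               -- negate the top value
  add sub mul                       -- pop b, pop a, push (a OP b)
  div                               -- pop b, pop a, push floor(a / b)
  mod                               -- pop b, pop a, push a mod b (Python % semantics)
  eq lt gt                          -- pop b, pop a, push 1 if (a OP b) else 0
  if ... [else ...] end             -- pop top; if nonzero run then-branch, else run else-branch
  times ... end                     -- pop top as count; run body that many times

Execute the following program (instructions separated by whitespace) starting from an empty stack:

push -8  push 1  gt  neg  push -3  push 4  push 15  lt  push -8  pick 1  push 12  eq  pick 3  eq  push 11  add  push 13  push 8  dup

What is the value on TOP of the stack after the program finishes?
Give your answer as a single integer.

Answer: 8

Derivation:
After 'push -8': [-8]
After 'push 1': [-8, 1]
After 'gt': [0]
After 'neg': [0]
After 'push -3': [0, -3]
After 'push 4': [0, -3, 4]
After 'push 15': [0, -3, 4, 15]
After 'lt': [0, -3, 1]
After 'push -8': [0, -3, 1, -8]
After 'pick 1': [0, -3, 1, -8, 1]
After 'push 12': [0, -3, 1, -8, 1, 12]
After 'eq': [0, -3, 1, -8, 0]
After 'pick 3': [0, -3, 1, -8, 0, -3]
After 'eq': [0, -3, 1, -8, 0]
After 'push 11': [0, -3, 1, -8, 0, 11]
After 'add': [0, -3, 1, -8, 11]
After 'push 13': [0, -3, 1, -8, 11, 13]
After 'push 8': [0, -3, 1, -8, 11, 13, 8]
After 'dup': [0, -3, 1, -8, 11, 13, 8, 8]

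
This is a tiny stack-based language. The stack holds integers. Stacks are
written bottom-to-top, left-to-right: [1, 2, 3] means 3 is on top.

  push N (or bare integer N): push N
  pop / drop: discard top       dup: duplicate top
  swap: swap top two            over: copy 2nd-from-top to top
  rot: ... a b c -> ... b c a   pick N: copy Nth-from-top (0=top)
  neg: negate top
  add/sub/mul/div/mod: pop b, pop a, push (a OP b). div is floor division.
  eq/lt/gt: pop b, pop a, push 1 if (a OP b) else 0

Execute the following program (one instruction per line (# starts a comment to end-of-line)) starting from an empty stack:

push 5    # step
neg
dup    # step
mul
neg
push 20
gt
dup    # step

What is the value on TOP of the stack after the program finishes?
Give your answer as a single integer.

After 'push 5': [5]
After 'neg': [-5]
After 'dup': [-5, -5]
After 'mul': [25]
After 'neg': [-25]
After 'push 20': [-25, 20]
After 'gt': [0]
After 'dup': [0, 0]

Answer: 0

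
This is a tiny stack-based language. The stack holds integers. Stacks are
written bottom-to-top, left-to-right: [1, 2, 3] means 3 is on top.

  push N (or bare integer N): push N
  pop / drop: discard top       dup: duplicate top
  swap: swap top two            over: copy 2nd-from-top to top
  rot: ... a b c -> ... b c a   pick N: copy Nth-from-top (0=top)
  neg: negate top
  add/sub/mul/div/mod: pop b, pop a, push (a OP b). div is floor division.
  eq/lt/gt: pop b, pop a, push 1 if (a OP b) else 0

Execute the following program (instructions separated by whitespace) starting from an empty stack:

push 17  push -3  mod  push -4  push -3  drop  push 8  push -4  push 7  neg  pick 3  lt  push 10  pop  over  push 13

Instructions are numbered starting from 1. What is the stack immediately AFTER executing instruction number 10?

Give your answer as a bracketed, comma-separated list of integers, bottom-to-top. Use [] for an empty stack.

Step 1 ('push 17'): [17]
Step 2 ('push -3'): [17, -3]
Step 3 ('mod'): [-1]
Step 4 ('push -4'): [-1, -4]
Step 5 ('push -3'): [-1, -4, -3]
Step 6 ('drop'): [-1, -4]
Step 7 ('push 8'): [-1, -4, 8]
Step 8 ('push -4'): [-1, -4, 8, -4]
Step 9 ('push 7'): [-1, -4, 8, -4, 7]
Step 10 ('neg'): [-1, -4, 8, -4, -7]

Answer: [-1, -4, 8, -4, -7]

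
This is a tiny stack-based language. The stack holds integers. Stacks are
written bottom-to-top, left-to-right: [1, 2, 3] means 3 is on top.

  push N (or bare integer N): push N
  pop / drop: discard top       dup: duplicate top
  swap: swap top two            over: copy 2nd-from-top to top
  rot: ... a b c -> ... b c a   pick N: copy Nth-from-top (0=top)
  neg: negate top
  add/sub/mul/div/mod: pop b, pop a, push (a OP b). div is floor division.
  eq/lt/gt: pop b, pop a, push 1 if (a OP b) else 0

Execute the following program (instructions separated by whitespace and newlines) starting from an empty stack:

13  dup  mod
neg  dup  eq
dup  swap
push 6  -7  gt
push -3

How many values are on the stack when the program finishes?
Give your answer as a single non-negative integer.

Answer: 4

Derivation:
After 'push 13': stack = [13] (depth 1)
After 'dup': stack = [13, 13] (depth 2)
After 'mod': stack = [0] (depth 1)
After 'neg': stack = [0] (depth 1)
After 'dup': stack = [0, 0] (depth 2)
After 'eq': stack = [1] (depth 1)
After 'dup': stack = [1, 1] (depth 2)
After 'swap': stack = [1, 1] (depth 2)
After 'push 6': stack = [1, 1, 6] (depth 3)
After 'push -7': stack = [1, 1, 6, -7] (depth 4)
After 'gt': stack = [1, 1, 1] (depth 3)
After 'push -3': stack = [1, 1, 1, -3] (depth 4)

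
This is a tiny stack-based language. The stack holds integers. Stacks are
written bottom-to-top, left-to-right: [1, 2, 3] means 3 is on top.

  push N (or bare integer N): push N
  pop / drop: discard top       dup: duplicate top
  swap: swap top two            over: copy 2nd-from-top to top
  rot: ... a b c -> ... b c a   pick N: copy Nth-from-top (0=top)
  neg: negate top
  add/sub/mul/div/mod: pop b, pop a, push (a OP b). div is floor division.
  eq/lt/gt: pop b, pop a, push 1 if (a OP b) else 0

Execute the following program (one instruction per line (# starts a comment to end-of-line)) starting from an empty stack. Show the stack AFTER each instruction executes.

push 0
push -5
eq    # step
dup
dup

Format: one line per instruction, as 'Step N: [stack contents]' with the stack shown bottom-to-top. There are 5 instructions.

Step 1: [0]
Step 2: [0, -5]
Step 3: [0]
Step 4: [0, 0]
Step 5: [0, 0, 0]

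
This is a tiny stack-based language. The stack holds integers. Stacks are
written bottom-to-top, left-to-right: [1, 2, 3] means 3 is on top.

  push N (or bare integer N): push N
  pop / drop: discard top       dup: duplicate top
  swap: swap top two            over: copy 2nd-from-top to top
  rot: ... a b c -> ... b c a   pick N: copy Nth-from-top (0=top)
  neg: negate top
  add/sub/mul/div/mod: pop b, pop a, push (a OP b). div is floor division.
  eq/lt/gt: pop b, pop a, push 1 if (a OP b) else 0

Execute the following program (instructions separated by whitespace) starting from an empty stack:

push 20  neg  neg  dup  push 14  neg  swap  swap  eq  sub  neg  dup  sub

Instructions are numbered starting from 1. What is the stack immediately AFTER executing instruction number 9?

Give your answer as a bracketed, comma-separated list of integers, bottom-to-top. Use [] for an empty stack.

Answer: [20, 0]

Derivation:
Step 1 ('push 20'): [20]
Step 2 ('neg'): [-20]
Step 3 ('neg'): [20]
Step 4 ('dup'): [20, 20]
Step 5 ('push 14'): [20, 20, 14]
Step 6 ('neg'): [20, 20, -14]
Step 7 ('swap'): [20, -14, 20]
Step 8 ('swap'): [20, 20, -14]
Step 9 ('eq'): [20, 0]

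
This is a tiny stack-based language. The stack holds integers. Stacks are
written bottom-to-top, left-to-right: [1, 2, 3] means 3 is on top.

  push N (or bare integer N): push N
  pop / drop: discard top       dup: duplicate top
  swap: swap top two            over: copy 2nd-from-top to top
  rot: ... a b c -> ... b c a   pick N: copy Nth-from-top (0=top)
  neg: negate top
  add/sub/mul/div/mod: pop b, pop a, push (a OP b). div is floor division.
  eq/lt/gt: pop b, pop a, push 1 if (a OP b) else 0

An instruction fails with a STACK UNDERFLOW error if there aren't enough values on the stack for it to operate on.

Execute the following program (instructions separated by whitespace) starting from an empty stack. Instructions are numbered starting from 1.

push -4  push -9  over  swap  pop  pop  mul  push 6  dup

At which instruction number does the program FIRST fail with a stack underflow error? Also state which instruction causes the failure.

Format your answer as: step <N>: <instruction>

Step 1 ('push -4'): stack = [-4], depth = 1
Step 2 ('push -9'): stack = [-4, -9], depth = 2
Step 3 ('over'): stack = [-4, -9, -4], depth = 3
Step 4 ('swap'): stack = [-4, -4, -9], depth = 3
Step 5 ('pop'): stack = [-4, -4], depth = 2
Step 6 ('pop'): stack = [-4], depth = 1
Step 7 ('mul'): needs 2 value(s) but depth is 1 — STACK UNDERFLOW

Answer: step 7: mul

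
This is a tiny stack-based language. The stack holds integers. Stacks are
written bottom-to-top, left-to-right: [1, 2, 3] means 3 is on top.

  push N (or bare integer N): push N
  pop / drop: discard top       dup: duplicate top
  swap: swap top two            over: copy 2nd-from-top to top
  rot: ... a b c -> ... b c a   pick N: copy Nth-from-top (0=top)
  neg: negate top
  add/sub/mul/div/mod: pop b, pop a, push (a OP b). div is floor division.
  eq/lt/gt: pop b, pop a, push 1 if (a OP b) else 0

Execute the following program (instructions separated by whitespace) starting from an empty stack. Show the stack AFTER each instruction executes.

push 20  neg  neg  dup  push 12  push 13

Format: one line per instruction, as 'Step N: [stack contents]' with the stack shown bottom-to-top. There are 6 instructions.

Step 1: [20]
Step 2: [-20]
Step 3: [20]
Step 4: [20, 20]
Step 5: [20, 20, 12]
Step 6: [20, 20, 12, 13]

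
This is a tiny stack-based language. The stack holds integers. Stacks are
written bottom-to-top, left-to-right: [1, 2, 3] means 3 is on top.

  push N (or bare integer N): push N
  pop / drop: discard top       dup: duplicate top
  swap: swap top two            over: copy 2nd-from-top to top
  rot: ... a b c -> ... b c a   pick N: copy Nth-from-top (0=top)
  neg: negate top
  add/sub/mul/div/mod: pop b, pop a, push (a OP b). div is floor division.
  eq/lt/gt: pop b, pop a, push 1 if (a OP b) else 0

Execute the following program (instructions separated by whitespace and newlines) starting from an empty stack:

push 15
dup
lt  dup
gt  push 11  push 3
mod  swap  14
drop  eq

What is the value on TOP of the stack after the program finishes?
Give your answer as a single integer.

Answer: 0

Derivation:
After 'push 15': [15]
After 'dup': [15, 15]
After 'lt': [0]
After 'dup': [0, 0]
After 'gt': [0]
After 'push 11': [0, 11]
After 'push 3': [0, 11, 3]
After 'mod': [0, 2]
After 'swap': [2, 0]
After 'push 14': [2, 0, 14]
After 'drop': [2, 0]
After 'eq': [0]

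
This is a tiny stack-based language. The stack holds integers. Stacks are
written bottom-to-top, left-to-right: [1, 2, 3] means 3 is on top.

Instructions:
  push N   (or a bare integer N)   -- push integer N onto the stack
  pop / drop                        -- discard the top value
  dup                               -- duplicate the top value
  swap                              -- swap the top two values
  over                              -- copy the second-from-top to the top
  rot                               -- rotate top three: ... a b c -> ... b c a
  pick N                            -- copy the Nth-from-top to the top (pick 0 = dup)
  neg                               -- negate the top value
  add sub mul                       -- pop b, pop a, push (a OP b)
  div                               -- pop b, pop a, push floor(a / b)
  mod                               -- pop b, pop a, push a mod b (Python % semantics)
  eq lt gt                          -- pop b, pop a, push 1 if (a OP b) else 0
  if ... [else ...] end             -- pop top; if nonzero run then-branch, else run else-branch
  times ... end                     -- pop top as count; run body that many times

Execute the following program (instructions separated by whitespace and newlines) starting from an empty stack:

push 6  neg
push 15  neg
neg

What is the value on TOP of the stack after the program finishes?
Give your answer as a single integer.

Answer: 15

Derivation:
After 'push 6': [6]
After 'neg': [-6]
After 'push 15': [-6, 15]
After 'neg': [-6, -15]
After 'neg': [-6, 15]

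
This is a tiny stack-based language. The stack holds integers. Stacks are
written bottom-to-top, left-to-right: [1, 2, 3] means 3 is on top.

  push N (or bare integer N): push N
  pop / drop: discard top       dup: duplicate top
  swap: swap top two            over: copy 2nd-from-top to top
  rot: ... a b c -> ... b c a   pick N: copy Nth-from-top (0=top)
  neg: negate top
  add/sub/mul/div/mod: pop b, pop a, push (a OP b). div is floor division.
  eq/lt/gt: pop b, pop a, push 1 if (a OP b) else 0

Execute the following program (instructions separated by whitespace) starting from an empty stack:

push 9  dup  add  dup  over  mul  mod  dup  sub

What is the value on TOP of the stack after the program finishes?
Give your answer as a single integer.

After 'push 9': [9]
After 'dup': [9, 9]
After 'add': [18]
After 'dup': [18, 18]
After 'over': [18, 18, 18]
After 'mul': [18, 324]
After 'mod': [18]
After 'dup': [18, 18]
After 'sub': [0]

Answer: 0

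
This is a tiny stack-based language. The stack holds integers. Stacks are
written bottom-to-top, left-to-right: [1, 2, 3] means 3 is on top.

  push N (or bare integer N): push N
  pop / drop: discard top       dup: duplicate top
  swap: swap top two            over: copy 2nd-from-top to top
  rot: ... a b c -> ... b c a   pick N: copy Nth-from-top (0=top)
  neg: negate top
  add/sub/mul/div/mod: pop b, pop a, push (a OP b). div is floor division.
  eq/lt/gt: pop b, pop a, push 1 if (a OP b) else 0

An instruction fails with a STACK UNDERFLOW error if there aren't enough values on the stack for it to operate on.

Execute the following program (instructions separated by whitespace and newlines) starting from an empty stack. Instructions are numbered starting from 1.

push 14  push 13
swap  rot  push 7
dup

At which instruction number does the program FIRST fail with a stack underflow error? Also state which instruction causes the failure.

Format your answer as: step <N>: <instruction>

Answer: step 4: rot

Derivation:
Step 1 ('push 14'): stack = [14], depth = 1
Step 2 ('push 13'): stack = [14, 13], depth = 2
Step 3 ('swap'): stack = [13, 14], depth = 2
Step 4 ('rot'): needs 3 value(s) but depth is 2 — STACK UNDERFLOW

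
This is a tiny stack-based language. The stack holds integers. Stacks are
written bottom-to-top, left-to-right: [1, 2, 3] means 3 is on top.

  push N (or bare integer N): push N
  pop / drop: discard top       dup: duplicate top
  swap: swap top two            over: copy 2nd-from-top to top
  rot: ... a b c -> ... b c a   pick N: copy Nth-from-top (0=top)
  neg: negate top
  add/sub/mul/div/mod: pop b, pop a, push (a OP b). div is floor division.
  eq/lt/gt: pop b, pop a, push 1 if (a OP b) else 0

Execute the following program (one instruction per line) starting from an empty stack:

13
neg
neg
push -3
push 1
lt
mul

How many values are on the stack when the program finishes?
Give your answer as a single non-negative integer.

After 'push 13': stack = [13] (depth 1)
After 'neg': stack = [-13] (depth 1)
After 'neg': stack = [13] (depth 1)
After 'push -3': stack = [13, -3] (depth 2)
After 'push 1': stack = [13, -3, 1] (depth 3)
After 'lt': stack = [13, 1] (depth 2)
After 'mul': stack = [13] (depth 1)

Answer: 1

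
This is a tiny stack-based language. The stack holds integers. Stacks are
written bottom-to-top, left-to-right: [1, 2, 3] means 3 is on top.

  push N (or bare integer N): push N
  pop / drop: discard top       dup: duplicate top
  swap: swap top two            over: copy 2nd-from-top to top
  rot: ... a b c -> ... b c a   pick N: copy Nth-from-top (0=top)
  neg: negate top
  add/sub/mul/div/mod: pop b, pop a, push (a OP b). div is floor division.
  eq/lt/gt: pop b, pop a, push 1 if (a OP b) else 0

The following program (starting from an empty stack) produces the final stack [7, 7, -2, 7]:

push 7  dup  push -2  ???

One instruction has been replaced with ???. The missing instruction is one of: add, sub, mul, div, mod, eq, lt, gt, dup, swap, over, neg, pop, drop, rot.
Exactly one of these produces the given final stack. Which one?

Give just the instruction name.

Answer: over

Derivation:
Stack before ???: [7, 7, -2]
Stack after ???:  [7, 7, -2, 7]
The instruction that transforms [7, 7, -2] -> [7, 7, -2, 7] is: over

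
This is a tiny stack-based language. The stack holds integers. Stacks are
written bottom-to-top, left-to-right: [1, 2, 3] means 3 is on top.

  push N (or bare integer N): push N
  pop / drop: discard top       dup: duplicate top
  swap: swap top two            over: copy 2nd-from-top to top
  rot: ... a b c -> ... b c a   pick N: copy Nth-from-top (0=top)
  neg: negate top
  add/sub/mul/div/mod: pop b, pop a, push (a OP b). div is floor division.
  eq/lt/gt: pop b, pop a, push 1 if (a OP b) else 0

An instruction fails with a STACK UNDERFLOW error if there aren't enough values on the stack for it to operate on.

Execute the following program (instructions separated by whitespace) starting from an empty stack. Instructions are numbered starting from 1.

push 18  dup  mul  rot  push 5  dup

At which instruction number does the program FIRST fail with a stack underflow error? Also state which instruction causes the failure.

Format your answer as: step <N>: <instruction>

Step 1 ('push 18'): stack = [18], depth = 1
Step 2 ('dup'): stack = [18, 18], depth = 2
Step 3 ('mul'): stack = [324], depth = 1
Step 4 ('rot'): needs 3 value(s) but depth is 1 — STACK UNDERFLOW

Answer: step 4: rot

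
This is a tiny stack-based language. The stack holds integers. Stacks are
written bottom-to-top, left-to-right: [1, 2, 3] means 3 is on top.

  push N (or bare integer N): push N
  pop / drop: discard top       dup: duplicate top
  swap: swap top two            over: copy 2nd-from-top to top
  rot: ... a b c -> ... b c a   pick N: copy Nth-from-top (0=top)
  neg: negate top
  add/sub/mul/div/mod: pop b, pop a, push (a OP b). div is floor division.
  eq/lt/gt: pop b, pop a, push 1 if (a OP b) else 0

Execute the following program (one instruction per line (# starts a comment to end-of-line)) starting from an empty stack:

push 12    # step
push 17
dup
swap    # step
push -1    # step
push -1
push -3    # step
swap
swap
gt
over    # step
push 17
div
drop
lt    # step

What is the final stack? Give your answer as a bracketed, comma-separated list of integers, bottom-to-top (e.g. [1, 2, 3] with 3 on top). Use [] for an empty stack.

After 'push 12': [12]
After 'push 17': [12, 17]
After 'dup': [12, 17, 17]
After 'swap': [12, 17, 17]
After 'push -1': [12, 17, 17, -1]
After 'push -1': [12, 17, 17, -1, -1]
After 'push -3': [12, 17, 17, -1, -1, -3]
After 'swap': [12, 17, 17, -1, -3, -1]
After 'swap': [12, 17, 17, -1, -1, -3]
After 'gt': [12, 17, 17, -1, 1]
After 'over': [12, 17, 17, -1, 1, -1]
After 'push 17': [12, 17, 17, -1, 1, -1, 17]
After 'div': [12, 17, 17, -1, 1, -1]
After 'drop': [12, 17, 17, -1, 1]
After 'lt': [12, 17, 17, 1]

Answer: [12, 17, 17, 1]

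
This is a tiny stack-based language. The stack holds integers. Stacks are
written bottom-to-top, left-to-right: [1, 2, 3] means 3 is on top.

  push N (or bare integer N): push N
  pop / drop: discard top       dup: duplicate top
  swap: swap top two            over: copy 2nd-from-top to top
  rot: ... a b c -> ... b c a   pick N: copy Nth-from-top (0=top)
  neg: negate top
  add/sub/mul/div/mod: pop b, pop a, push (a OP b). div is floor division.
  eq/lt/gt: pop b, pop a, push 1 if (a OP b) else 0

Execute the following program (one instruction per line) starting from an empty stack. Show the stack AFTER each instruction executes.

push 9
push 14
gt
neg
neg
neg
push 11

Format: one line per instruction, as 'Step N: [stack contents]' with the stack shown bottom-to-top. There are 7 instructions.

Step 1: [9]
Step 2: [9, 14]
Step 3: [0]
Step 4: [0]
Step 5: [0]
Step 6: [0]
Step 7: [0, 11]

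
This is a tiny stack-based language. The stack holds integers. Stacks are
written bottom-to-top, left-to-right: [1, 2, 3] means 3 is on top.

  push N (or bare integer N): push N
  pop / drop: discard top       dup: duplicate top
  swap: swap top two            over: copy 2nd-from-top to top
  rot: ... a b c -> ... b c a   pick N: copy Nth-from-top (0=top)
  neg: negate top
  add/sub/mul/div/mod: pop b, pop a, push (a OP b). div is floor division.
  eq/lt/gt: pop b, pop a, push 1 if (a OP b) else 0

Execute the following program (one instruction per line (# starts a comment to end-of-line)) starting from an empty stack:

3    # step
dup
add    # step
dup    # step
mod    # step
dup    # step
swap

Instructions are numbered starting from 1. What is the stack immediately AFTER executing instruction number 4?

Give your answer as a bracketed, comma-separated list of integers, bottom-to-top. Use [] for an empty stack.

Answer: [6, 6]

Derivation:
Step 1 ('3'): [3]
Step 2 ('dup'): [3, 3]
Step 3 ('add'): [6]
Step 4 ('dup'): [6, 6]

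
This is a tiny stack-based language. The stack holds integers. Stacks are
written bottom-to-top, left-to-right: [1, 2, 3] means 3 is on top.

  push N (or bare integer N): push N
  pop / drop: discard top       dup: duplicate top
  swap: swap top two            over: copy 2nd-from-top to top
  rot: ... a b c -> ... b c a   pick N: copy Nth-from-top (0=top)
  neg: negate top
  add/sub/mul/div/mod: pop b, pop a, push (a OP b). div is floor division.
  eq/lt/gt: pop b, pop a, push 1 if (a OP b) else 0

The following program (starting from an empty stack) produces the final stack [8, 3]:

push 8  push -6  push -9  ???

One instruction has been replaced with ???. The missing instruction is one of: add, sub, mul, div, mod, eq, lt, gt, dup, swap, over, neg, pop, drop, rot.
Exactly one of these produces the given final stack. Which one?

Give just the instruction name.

Stack before ???: [8, -6, -9]
Stack after ???:  [8, 3]
The instruction that transforms [8, -6, -9] -> [8, 3] is: sub

Answer: sub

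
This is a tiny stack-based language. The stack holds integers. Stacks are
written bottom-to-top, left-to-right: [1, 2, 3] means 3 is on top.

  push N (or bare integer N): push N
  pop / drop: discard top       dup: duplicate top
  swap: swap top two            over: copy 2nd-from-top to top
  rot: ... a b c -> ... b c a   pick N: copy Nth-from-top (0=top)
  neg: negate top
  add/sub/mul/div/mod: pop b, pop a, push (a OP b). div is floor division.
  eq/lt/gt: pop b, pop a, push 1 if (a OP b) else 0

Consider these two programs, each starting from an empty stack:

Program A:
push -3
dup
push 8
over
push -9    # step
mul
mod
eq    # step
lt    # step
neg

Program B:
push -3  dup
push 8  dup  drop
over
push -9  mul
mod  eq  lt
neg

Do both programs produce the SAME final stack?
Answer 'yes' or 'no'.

Program A trace:
  After 'push -3': [-3]
  After 'dup': [-3, -3]
  After 'push 8': [-3, -3, 8]
  After 'over': [-3, -3, 8, -3]
  After 'push -9': [-3, -3, 8, -3, -9]
  After 'mul': [-3, -3, 8, 27]
  After 'mod': [-3, -3, 8]
  After 'eq': [-3, 0]
  After 'lt': [1]
  After 'neg': [-1]
Program A final stack: [-1]

Program B trace:
  After 'push -3': [-3]
  After 'dup': [-3, -3]
  After 'push 8': [-3, -3, 8]
  After 'dup': [-3, -3, 8, 8]
  After 'drop': [-3, -3, 8]
  After 'over': [-3, -3, 8, -3]
  After 'push -9': [-3, -3, 8, -3, -9]
  After 'mul': [-3, -3, 8, 27]
  After 'mod': [-3, -3, 8]
  After 'eq': [-3, 0]
  After 'lt': [1]
  After 'neg': [-1]
Program B final stack: [-1]
Same: yes

Answer: yes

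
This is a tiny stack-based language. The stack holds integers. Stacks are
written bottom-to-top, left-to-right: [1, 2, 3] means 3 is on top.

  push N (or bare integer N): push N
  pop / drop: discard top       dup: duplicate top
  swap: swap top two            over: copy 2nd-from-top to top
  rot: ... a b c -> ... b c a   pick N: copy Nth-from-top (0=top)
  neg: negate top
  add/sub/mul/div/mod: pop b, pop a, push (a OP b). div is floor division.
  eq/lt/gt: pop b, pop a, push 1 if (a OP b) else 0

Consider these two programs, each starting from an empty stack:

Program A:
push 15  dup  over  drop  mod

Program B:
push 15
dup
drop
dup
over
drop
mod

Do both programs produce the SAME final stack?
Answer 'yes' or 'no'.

Program A trace:
  After 'push 15': [15]
  After 'dup': [15, 15]
  After 'over': [15, 15, 15]
  After 'drop': [15, 15]
  After 'mod': [0]
Program A final stack: [0]

Program B trace:
  After 'push 15': [15]
  After 'dup': [15, 15]
  After 'drop': [15]
  After 'dup': [15, 15]
  After 'over': [15, 15, 15]
  After 'drop': [15, 15]
  After 'mod': [0]
Program B final stack: [0]
Same: yes

Answer: yes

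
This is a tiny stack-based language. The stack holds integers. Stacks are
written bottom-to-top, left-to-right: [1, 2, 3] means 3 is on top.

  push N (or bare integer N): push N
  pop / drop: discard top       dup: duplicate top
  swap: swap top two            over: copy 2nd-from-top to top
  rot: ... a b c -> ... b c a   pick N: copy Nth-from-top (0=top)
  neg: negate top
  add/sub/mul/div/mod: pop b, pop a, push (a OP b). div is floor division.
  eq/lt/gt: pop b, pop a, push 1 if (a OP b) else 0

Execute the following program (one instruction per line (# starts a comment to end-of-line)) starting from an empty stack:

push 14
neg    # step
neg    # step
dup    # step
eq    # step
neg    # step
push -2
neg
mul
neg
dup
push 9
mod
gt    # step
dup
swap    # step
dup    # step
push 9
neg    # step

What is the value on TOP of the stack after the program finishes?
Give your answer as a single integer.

After 'push 14': [14]
After 'neg': [-14]
After 'neg': [14]
After 'dup': [14, 14]
After 'eq': [1]
After 'neg': [-1]
After 'push -2': [-1, -2]
After 'neg': [-1, 2]
After 'mul': [-2]
After 'neg': [2]
After 'dup': [2, 2]
After 'push 9': [2, 2, 9]
After 'mod': [2, 2]
After 'gt': [0]
After 'dup': [0, 0]
After 'swap': [0, 0]
After 'dup': [0, 0, 0]
After 'push 9': [0, 0, 0, 9]
After 'neg': [0, 0, 0, -9]

Answer: -9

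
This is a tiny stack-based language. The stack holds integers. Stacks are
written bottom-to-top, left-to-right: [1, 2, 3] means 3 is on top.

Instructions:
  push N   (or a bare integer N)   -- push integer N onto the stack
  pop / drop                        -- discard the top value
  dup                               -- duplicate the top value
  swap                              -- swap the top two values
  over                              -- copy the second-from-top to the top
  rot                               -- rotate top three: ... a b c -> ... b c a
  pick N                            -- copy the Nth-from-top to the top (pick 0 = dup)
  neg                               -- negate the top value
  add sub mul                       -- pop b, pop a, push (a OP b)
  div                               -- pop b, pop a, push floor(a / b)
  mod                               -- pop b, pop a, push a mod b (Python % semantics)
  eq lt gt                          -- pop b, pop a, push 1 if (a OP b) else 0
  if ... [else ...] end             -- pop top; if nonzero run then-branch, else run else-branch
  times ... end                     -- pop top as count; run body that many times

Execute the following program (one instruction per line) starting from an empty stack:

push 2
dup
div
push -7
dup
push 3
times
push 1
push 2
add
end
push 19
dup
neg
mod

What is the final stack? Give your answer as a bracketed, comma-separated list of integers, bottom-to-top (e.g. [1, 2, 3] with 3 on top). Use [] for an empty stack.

After 'push 2': [2]
After 'dup': [2, 2]
After 'div': [1]
After 'push -7': [1, -7]
After 'dup': [1, -7, -7]
After 'push 3': [1, -7, -7, 3]
After 'times': [1, -7, -7]
After 'push 1': [1, -7, -7, 1]
After 'push 2': [1, -7, -7, 1, 2]
After 'add': [1, -7, -7, 3]
After 'push 1': [1, -7, -7, 3, 1]
After 'push 2': [1, -7, -7, 3, 1, 2]
After 'add': [1, -7, -7, 3, 3]
After 'push 1': [1, -7, -7, 3, 3, 1]
After 'push 2': [1, -7, -7, 3, 3, 1, 2]
After 'add': [1, -7, -7, 3, 3, 3]
After 'push 19': [1, -7, -7, 3, 3, 3, 19]
After 'dup': [1, -7, -7, 3, 3, 3, 19, 19]
After 'neg': [1, -7, -7, 3, 3, 3, 19, -19]
After 'mod': [1, -7, -7, 3, 3, 3, 0]

Answer: [1, -7, -7, 3, 3, 3, 0]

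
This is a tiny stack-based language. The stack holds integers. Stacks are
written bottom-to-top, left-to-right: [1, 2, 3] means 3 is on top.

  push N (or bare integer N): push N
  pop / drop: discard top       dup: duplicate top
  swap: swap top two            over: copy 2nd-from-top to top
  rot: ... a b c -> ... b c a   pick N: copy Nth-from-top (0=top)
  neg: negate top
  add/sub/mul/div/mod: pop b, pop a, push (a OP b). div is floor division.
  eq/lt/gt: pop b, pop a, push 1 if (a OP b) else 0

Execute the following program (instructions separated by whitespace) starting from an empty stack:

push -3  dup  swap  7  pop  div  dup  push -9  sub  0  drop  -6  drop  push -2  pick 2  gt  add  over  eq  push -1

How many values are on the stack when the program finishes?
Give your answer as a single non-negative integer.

Answer: 3

Derivation:
After 'push -3': stack = [-3] (depth 1)
After 'dup': stack = [-3, -3] (depth 2)
After 'swap': stack = [-3, -3] (depth 2)
After 'push 7': stack = [-3, -3, 7] (depth 3)
After 'pop': stack = [-3, -3] (depth 2)
After 'div': stack = [1] (depth 1)
After 'dup': stack = [1, 1] (depth 2)
After 'push -9': stack = [1, 1, -9] (depth 3)
After 'sub': stack = [1, 10] (depth 2)
After 'push 0': stack = [1, 10, 0] (depth 3)
After 'drop': stack = [1, 10] (depth 2)
After 'push -6': stack = [1, 10, -6] (depth 3)
After 'drop': stack = [1, 10] (depth 2)
After 'push -2': stack = [1, 10, -2] (depth 3)
After 'pick 2': stack = [1, 10, -2, 1] (depth 4)
After 'gt': stack = [1, 10, 0] (depth 3)
After 'add': stack = [1, 10] (depth 2)
After 'over': stack = [1, 10, 1] (depth 3)
After 'eq': stack = [1, 0] (depth 2)
After 'push -1': stack = [1, 0, -1] (depth 3)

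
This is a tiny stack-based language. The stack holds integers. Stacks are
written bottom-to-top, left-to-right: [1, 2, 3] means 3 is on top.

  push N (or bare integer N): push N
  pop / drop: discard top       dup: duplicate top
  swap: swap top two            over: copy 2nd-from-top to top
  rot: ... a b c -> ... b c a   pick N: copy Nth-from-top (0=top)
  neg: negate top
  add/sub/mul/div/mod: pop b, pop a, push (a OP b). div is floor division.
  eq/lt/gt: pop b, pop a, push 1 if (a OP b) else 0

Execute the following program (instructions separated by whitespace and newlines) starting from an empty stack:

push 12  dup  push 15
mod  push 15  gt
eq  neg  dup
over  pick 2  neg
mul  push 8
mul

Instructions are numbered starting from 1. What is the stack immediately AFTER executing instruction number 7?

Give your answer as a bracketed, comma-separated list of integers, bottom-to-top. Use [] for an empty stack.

Answer: [0]

Derivation:
Step 1 ('push 12'): [12]
Step 2 ('dup'): [12, 12]
Step 3 ('push 15'): [12, 12, 15]
Step 4 ('mod'): [12, 12]
Step 5 ('push 15'): [12, 12, 15]
Step 6 ('gt'): [12, 0]
Step 7 ('eq'): [0]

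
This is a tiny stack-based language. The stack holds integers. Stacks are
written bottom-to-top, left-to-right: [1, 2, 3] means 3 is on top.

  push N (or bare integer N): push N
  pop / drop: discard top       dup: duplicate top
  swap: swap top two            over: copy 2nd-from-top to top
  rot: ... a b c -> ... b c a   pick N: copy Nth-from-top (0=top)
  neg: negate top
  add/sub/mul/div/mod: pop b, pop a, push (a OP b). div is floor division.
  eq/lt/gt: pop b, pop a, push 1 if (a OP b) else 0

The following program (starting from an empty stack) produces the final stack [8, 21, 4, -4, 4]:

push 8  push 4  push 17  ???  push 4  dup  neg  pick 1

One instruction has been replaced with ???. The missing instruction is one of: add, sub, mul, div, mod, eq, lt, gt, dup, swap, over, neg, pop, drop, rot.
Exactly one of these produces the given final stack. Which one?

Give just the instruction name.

Answer: add

Derivation:
Stack before ???: [8, 4, 17]
Stack after ???:  [8, 21]
The instruction that transforms [8, 4, 17] -> [8, 21] is: add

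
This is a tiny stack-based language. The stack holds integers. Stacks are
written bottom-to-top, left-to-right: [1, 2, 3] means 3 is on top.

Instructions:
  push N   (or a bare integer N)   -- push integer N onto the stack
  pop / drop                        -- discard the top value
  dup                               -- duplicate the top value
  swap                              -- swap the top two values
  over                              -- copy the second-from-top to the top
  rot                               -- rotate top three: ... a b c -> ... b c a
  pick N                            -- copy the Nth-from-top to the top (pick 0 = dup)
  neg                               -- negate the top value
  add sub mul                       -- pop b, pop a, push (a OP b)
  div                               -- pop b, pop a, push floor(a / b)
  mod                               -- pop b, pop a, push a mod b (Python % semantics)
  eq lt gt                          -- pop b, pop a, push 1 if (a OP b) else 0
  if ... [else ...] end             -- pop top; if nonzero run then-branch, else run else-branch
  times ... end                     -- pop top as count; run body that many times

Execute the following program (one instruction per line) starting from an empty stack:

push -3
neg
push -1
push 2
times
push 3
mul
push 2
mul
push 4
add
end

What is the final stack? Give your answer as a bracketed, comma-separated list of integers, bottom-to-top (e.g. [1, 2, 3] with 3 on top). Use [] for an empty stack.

After 'push -3': [-3]
After 'neg': [3]
After 'push -1': [3, -1]
After 'push 2': [3, -1, 2]
After 'times': [3, -1]
After 'push 3': [3, -1, 3]
After 'mul': [3, -3]
After 'push 2': [3, -3, 2]
After 'mul': [3, -6]
After 'push 4': [3, -6, 4]
After 'add': [3, -2]
After 'push 3': [3, -2, 3]
After 'mul': [3, -6]
After 'push 2': [3, -6, 2]
After 'mul': [3, -12]
After 'push 4': [3, -12, 4]
After 'add': [3, -8]

Answer: [3, -8]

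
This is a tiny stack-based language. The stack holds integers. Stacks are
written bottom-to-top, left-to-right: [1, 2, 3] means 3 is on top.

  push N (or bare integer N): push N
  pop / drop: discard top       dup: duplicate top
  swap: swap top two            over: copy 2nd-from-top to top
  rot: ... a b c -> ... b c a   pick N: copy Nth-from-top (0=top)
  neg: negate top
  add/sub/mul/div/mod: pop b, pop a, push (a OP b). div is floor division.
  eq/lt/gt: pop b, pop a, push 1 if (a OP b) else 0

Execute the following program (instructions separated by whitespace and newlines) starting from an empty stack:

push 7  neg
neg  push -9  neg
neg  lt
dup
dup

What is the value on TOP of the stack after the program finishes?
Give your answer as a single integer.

After 'push 7': [7]
After 'neg': [-7]
After 'neg': [7]
After 'push -9': [7, -9]
After 'neg': [7, 9]
After 'neg': [7, -9]
After 'lt': [0]
After 'dup': [0, 0]
After 'dup': [0, 0, 0]

Answer: 0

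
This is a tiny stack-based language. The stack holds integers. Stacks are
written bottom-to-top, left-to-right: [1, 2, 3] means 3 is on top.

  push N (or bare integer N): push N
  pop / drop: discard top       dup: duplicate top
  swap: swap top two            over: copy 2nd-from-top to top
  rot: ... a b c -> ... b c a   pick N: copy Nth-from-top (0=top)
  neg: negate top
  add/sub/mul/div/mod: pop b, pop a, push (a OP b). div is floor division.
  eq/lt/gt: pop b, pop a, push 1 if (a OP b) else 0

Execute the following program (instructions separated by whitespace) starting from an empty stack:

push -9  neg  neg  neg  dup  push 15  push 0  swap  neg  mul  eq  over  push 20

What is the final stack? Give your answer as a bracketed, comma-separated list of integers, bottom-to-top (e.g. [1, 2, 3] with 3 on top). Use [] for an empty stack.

After 'push -9': [-9]
After 'neg': [9]
After 'neg': [-9]
After 'neg': [9]
After 'dup': [9, 9]
After 'push 15': [9, 9, 15]
After 'push 0': [9, 9, 15, 0]
After 'swap': [9, 9, 0, 15]
After 'neg': [9, 9, 0, -15]
After 'mul': [9, 9, 0]
After 'eq': [9, 0]
After 'over': [9, 0, 9]
After 'push 20': [9, 0, 9, 20]

Answer: [9, 0, 9, 20]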